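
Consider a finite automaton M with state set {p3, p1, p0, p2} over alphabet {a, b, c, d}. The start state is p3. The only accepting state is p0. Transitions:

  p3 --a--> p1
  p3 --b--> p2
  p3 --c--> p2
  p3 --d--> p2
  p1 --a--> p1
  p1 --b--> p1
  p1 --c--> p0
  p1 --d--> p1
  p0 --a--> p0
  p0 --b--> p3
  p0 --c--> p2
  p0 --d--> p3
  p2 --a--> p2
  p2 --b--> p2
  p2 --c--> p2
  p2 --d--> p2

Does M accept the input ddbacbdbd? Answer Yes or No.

start at p3
read 'd': p3 → p2
read 'd': p2 → p2
read 'b': p2 → p2
read 'a': p2 → p2
read 'c': p2 → p2
read 'b': p2 → p2
read 'd': p2 → p2
read 'b': p2 → p2
read 'd': p2 → p2
End state p2 is not accepting.

No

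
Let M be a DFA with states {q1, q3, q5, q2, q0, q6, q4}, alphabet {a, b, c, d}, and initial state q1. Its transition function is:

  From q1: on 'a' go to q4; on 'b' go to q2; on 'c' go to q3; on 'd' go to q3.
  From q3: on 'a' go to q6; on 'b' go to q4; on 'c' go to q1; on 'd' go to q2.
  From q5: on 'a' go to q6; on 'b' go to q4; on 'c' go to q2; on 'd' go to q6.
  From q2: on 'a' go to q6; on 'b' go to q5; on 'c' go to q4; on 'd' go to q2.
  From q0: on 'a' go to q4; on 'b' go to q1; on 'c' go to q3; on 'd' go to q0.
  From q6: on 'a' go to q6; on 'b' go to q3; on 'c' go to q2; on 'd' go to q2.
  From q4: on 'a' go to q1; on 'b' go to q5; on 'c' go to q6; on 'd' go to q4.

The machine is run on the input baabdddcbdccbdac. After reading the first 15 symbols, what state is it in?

q6

start at q1
read 'b': q1 → q2
read 'a': q2 → q6
read 'a': q6 → q6
read 'b': q6 → q3
read 'd': q3 → q2
read 'd': q2 → q2
read 'd': q2 → q2
read 'c': q2 → q4
read 'b': q4 → q5
read 'd': q5 → q6
read 'c': q6 → q2
read 'c': q2 → q4
read 'b': q4 → q5
read 'd': q5 → q6
read 'a': q6 → q6
After 15 symbols: q6.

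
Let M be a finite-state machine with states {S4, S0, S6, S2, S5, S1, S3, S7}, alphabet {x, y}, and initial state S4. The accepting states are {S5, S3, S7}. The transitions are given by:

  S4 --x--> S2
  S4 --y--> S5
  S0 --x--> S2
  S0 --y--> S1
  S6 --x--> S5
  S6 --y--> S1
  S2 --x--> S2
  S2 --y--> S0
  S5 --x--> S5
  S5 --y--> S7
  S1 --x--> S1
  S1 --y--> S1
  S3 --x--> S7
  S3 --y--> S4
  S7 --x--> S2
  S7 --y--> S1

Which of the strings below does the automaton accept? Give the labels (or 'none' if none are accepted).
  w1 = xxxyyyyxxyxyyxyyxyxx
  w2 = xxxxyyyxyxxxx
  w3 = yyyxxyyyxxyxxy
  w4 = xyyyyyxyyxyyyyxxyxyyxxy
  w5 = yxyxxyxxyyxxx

w1:
  start at S4
  read 'x': S4 → S2
  read 'x': S2 → S2
  read 'x': S2 → S2
  read 'y': S2 → S0
  read 'y': S0 → S1
  read 'y': S1 → S1
  read 'y': S1 → S1
  read 'x': S1 → S1
  read 'x': S1 → S1
  read 'y': S1 → S1
  read 'x': S1 → S1
  read 'y': S1 → S1
  read 'y': S1 → S1
  read 'x': S1 → S1
  read 'y': S1 → S1
  read 'y': S1 → S1
  read 'x': S1 → S1
  read 'y': S1 → S1
  read 'x': S1 → S1
  read 'x': S1 → S1
  end S1, rejected
w2:
  start at S4
  read 'x': S4 → S2
  read 'x': S2 → S2
  read 'x': S2 → S2
  read 'x': S2 → S2
  read 'y': S2 → S0
  read 'y': S0 → S1
  read 'y': S1 → S1
  read 'x': S1 → S1
  read 'y': S1 → S1
  read 'x': S1 → S1
  read 'x': S1 → S1
  read 'x': S1 → S1
  read 'x': S1 → S1
  end S1, rejected
w3:
  start at S4
  read 'y': S4 → S5
  read 'y': S5 → S7
  read 'y': S7 → S1
  read 'x': S1 → S1
  read 'x': S1 → S1
  read 'y': S1 → S1
  read 'y': S1 → S1
  read 'y': S1 → S1
  read 'x': S1 → S1
  read 'x': S1 → S1
  read 'y': S1 → S1
  read 'x': S1 → S1
  read 'x': S1 → S1
  read 'y': S1 → S1
  end S1, rejected
w4:
  start at S4
  read 'x': S4 → S2
  read 'y': S2 → S0
  read 'y': S0 → S1
  read 'y': S1 → S1
  read 'y': S1 → S1
  read 'y': S1 → S1
  read 'x': S1 → S1
  read 'y': S1 → S1
  read 'y': S1 → S1
  read 'x': S1 → S1
  read 'y': S1 → S1
  read 'y': S1 → S1
  read 'y': S1 → S1
  read 'y': S1 → S1
  read 'x': S1 → S1
  read 'x': S1 → S1
  read 'y': S1 → S1
  read 'x': S1 → S1
  read 'y': S1 → S1
  read 'y': S1 → S1
  read 'x': S1 → S1
  read 'x': S1 → S1
  read 'y': S1 → S1
  end S1, rejected
w5:
  start at S4
  read 'y': S4 → S5
  read 'x': S5 → S5
  read 'y': S5 → S7
  read 'x': S7 → S2
  read 'x': S2 → S2
  read 'y': S2 → S0
  read 'x': S0 → S2
  read 'x': S2 → S2
  read 'y': S2 → S0
  read 'y': S0 → S1
  read 'x': S1 → S1
  read 'x': S1 → S1
  read 'x': S1 → S1
  end S1, rejected

none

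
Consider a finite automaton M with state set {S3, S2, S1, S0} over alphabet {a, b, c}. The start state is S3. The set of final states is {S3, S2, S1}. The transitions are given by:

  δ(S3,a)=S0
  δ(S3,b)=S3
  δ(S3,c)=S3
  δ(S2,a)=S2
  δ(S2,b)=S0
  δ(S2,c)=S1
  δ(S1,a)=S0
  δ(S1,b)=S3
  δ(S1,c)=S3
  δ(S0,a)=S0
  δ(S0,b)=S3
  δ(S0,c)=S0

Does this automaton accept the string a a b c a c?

start at S3
read 'a': S3 → S0
read 'a': S0 → S0
read 'b': S0 → S3
read 'c': S3 → S3
read 'a': S3 → S0
read 'c': S0 → S0
End state S0 is not accepting.

No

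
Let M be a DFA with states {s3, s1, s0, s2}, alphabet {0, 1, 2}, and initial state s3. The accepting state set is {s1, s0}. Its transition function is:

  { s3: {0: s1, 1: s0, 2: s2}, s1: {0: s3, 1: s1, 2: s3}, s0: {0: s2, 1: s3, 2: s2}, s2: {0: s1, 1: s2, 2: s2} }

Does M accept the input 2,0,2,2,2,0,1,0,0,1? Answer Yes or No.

start at s3
read '2': s3 → s2
read '0': s2 → s1
read '2': s1 → s3
read '2': s3 → s2
read '2': s2 → s2
read '0': s2 → s1
read '1': s1 → s1
read '0': s1 → s3
read '0': s3 → s1
read '1': s1 → s1
End state s1 is accepting.

Yes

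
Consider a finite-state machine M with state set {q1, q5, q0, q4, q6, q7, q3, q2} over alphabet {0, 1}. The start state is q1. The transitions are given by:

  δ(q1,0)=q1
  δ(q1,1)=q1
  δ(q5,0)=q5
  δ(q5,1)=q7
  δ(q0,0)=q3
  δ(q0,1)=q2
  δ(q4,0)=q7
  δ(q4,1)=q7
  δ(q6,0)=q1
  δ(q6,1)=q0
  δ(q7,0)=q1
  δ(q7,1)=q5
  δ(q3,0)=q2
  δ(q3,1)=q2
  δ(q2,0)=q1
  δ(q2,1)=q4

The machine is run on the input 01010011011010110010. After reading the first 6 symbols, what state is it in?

q1 → q1 → q1 → q1 → q1 → q1 → q1
After 6 symbols: q1.

q1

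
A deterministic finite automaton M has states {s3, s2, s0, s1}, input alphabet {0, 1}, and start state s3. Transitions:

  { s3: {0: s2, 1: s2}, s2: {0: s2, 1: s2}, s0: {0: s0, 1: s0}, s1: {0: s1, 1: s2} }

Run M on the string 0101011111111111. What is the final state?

Trace: s3 -0-> s2 -1-> s2 -0-> s2 -1-> s2 -0-> s2 -1-> s2 -1-> s2 -1-> s2 -1-> s2 -1-> s2 -1-> s2 -1-> s2 -1-> s2 -1-> s2 -1-> s2 -1-> s2

s2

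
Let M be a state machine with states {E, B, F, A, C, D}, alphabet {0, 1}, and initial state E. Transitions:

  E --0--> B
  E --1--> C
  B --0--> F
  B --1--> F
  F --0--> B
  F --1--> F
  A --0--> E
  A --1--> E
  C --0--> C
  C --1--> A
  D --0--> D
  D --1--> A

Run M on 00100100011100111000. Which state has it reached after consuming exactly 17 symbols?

Trace: E -0-> B -0-> F -1-> F -0-> B -0-> F -1-> F -0-> B -0-> F -0-> B -1-> F -1-> F -1-> F -0-> B -0-> F -1-> F -1-> F -1-> F
After 17 symbols: F.

F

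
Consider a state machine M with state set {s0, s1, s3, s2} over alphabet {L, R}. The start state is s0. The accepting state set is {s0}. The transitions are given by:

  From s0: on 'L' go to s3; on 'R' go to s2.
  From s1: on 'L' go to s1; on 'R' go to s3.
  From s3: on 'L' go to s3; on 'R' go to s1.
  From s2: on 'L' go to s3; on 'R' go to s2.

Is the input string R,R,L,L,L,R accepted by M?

No

start at s0
read 'R': s0 → s2
read 'R': s2 → s2
read 'L': s2 → s3
read 'L': s3 → s3
read 'L': s3 → s3
read 'R': s3 → s1
End state s1 is not accepting.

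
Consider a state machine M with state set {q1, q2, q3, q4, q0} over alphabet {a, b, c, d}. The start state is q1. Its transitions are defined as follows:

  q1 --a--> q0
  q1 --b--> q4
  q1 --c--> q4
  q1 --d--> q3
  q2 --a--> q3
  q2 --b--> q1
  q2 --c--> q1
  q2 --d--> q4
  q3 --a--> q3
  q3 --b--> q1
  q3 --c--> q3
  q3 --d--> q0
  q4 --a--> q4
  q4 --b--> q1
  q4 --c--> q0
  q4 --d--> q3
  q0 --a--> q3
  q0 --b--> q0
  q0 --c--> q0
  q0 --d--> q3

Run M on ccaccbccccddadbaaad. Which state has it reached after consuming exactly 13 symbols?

q1 → q4 → q0 → q3 → q3 → q3 → q1 → q4 → q0 → q0 → q0 → q3 → q0 → q3
After 13 symbols: q3.

q3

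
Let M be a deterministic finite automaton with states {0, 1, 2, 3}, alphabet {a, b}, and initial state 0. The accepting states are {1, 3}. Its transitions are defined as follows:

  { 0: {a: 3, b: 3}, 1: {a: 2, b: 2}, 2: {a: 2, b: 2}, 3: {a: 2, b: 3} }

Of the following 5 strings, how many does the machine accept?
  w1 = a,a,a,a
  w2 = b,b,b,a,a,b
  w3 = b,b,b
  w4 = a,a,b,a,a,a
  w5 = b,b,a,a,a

w1: Trace: 0 -a-> 3 -a-> 2 -a-> 2 -a-> 2  → end 2, rejected
w2: Trace: 0 -b-> 3 -b-> 3 -b-> 3 -a-> 2 -a-> 2 -b-> 2  → end 2, rejected
w3: Trace: 0 -b-> 3 -b-> 3 -b-> 3  → end 3, accepted
w4: Trace: 0 -a-> 3 -a-> 2 -b-> 2 -a-> 2 -a-> 2 -a-> 2  → end 2, rejected
w5: Trace: 0 -b-> 3 -b-> 3 -a-> 2 -a-> 2 -a-> 2  → end 2, rejected

1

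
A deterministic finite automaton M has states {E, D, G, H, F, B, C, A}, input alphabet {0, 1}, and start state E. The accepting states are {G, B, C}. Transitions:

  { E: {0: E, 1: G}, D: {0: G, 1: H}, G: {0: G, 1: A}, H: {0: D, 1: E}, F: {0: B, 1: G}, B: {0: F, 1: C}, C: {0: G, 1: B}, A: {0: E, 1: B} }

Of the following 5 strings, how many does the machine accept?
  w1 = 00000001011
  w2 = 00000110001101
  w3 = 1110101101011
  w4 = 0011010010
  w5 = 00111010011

4

w1: Trace: E -0-> E -0-> E -0-> E -0-> E -0-> E -0-> E -0-> E -1-> G -0-> G -1-> A -1-> B  → end B, accepted
w2: Trace: E -0-> E -0-> E -0-> E -0-> E -0-> E -1-> G -1-> A -0-> E -0-> E -0-> E -1-> G -1-> A -0-> E -1-> G  → end G, accepted
w3: Trace: E -1-> G -1-> A -1-> B -0-> F -1-> G -0-> G -1-> A -1-> B -0-> F -1-> G -0-> G -1-> A -1-> B  → end B, accepted
w4: Trace: E -0-> E -0-> E -1-> G -1-> A -0-> E -1-> G -0-> G -0-> G -1-> A -0-> E  → end E, rejected
w5: Trace: E -0-> E -0-> E -1-> G -1-> A -1-> B -0-> F -1-> G -0-> G -0-> G -1-> A -1-> B  → end B, accepted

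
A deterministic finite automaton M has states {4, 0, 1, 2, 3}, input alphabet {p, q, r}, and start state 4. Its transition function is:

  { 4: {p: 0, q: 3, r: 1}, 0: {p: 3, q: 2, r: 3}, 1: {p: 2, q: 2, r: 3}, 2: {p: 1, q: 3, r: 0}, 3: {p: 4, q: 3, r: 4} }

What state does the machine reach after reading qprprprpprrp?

2

Trace: 4 -q-> 3 -p-> 4 -r-> 1 -p-> 2 -r-> 0 -p-> 3 -r-> 4 -p-> 0 -p-> 3 -r-> 4 -r-> 1 -p-> 2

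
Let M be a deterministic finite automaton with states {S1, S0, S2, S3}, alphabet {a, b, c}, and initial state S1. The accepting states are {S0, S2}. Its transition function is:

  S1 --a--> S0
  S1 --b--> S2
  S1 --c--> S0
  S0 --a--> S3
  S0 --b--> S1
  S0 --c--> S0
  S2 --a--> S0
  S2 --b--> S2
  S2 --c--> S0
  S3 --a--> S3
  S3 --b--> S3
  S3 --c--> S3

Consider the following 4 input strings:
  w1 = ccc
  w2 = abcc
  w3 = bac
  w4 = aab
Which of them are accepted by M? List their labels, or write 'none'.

w1:
  start at S1
  read 'c': S1 → S0
  read 'c': S0 → S0
  read 'c': S0 → S0
  end S0, accepted
w2:
  start at S1
  read 'a': S1 → S0
  read 'b': S0 → S1
  read 'c': S1 → S0
  read 'c': S0 → S0
  end S0, accepted
w3:
  start at S1
  read 'b': S1 → S2
  read 'a': S2 → S0
  read 'c': S0 → S0
  end S0, accepted
w4:
  start at S1
  read 'a': S1 → S0
  read 'a': S0 → S3
  read 'b': S3 → S3
  end S3, rejected

w1, w2, w3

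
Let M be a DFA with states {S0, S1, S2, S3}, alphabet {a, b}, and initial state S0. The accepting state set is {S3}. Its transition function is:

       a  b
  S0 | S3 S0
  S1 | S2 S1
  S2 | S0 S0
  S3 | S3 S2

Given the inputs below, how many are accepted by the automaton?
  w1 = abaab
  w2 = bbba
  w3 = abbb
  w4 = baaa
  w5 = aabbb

2

w1: S0 → S3 → S2 → S0 → S3 → S2  → end S2, rejected
w2: S0 → S0 → S0 → S0 → S3  → end S3, accepted
w3: S0 → S3 → S2 → S0 → S0  → end S0, rejected
w4: S0 → S0 → S3 → S3 → S3  → end S3, accepted
w5: S0 → S3 → S3 → S2 → S0 → S0  → end S0, rejected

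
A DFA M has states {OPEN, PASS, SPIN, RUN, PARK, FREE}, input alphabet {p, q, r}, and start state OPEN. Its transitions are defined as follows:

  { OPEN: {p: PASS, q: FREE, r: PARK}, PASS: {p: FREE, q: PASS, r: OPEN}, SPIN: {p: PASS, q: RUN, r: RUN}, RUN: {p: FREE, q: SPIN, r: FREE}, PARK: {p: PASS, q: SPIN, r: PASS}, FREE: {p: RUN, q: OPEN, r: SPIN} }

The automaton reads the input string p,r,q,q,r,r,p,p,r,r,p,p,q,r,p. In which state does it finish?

start at OPEN
read 'p': OPEN → PASS
read 'r': PASS → OPEN
read 'q': OPEN → FREE
read 'q': FREE → OPEN
read 'r': OPEN → PARK
read 'r': PARK → PASS
read 'p': PASS → FREE
read 'p': FREE → RUN
read 'r': RUN → FREE
read 'r': FREE → SPIN
read 'p': SPIN → PASS
read 'p': PASS → FREE
read 'q': FREE → OPEN
read 'r': OPEN → PARK
read 'p': PARK → PASS

PASS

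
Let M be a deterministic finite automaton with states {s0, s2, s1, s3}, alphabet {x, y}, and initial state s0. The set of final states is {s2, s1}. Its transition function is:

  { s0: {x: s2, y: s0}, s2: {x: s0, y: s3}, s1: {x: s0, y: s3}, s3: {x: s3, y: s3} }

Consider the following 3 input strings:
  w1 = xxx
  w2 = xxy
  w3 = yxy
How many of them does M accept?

1

w1:
  start at s0
  read 'x': s0 → s2
  read 'x': s2 → s0
  read 'x': s0 → s2
  end s2, accepted
w2:
  start at s0
  read 'x': s0 → s2
  read 'x': s2 → s0
  read 'y': s0 → s0
  end s0, rejected
w3:
  start at s0
  read 'y': s0 → s0
  read 'x': s0 → s2
  read 'y': s2 → s3
  end s3, rejected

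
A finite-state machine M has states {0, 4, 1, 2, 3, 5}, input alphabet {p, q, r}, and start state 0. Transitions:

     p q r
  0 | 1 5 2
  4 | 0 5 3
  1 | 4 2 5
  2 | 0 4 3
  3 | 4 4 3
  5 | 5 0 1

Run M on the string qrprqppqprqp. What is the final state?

0

start at 0
read 'q': 0 → 5
read 'r': 5 → 1
read 'p': 1 → 4
read 'r': 4 → 3
read 'q': 3 → 4
read 'p': 4 → 0
read 'p': 0 → 1
read 'q': 1 → 2
read 'p': 2 → 0
read 'r': 0 → 2
read 'q': 2 → 4
read 'p': 4 → 0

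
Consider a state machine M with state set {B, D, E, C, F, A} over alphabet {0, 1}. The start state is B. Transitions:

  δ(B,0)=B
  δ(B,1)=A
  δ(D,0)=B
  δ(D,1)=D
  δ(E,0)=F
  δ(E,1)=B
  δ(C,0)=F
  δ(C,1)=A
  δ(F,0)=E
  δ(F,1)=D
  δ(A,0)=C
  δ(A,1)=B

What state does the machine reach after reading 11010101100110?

start at B
read '1': B → A
read '1': A → B
read '0': B → B
read '1': B → A
read '0': A → C
read '1': C → A
read '0': A → C
read '1': C → A
read '1': A → B
read '0': B → B
read '0': B → B
read '1': B → A
read '1': A → B
read '0': B → B

B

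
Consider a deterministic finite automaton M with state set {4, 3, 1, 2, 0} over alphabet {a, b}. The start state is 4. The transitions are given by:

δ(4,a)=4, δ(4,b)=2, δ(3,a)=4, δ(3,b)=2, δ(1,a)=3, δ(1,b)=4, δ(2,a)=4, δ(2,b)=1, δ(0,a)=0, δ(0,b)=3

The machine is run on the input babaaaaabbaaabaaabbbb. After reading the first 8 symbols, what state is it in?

4

start at 4
read 'b': 4 → 2
read 'a': 2 → 4
read 'b': 4 → 2
read 'a': 2 → 4
read 'a': 4 → 4
read 'a': 4 → 4
read 'a': 4 → 4
read 'a': 4 → 4
After 8 symbols: 4.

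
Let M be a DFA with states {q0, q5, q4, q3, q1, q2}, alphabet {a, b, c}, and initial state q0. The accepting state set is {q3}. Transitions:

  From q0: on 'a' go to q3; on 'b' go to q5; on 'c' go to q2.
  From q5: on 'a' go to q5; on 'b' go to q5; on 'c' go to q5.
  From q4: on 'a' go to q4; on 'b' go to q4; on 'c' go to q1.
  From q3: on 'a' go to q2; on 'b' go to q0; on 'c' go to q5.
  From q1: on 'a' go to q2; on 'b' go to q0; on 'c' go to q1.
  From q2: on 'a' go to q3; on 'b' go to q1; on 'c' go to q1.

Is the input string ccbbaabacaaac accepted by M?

q0 → q2 → q1 → q0 → q5 → q5 → q5 → q5 → q5 → q5 → q5 → q5 → q5 → q5
End state q5 is not accepting.

No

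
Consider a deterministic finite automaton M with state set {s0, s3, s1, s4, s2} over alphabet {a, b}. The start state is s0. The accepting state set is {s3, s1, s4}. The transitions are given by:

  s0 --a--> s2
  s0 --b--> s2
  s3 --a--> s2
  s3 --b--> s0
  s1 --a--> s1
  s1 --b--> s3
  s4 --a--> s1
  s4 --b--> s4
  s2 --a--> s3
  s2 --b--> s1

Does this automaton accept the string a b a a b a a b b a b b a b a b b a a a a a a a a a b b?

Yes

s0 → s2 → s1 → s1 → s1 → s3 → s2 → s3 → s0 → s2 → s3 → s0 → s2 → s3 → s0 → s2 → s1 → s3 → s2 → s3 → s2 → s3 → s2 → s3 → s2 → s3 → s2 → s1 → s3
End state s3 is accepting.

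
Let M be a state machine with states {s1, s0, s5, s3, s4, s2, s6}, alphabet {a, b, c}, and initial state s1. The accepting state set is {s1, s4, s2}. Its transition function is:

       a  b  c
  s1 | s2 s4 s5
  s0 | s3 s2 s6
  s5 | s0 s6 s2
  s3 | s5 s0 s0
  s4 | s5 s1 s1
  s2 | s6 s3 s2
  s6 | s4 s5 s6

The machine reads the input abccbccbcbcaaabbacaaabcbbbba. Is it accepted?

No

s1 → s2 → s3 → s0 → s6 → s5 → s2 → s2 → s3 → s0 → s2 → s2 → s6 → s4 → s5 → s6 → s5 → s0 → s6 → s4 → s5 → s0 → s2 → s2 → s3 → s0 → s2 → s3 → s5
End state s5 is not accepting.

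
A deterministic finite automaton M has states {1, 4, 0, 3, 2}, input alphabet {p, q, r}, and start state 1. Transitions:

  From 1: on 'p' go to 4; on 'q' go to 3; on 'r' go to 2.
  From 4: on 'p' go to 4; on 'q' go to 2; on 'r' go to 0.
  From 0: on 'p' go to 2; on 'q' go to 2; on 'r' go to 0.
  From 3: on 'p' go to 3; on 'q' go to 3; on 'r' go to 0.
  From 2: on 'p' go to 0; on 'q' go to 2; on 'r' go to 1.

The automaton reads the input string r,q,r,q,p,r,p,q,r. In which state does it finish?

1

start at 1
read 'r': 1 → 2
read 'q': 2 → 2
read 'r': 2 → 1
read 'q': 1 → 3
read 'p': 3 → 3
read 'r': 3 → 0
read 'p': 0 → 2
read 'q': 2 → 2
read 'r': 2 → 1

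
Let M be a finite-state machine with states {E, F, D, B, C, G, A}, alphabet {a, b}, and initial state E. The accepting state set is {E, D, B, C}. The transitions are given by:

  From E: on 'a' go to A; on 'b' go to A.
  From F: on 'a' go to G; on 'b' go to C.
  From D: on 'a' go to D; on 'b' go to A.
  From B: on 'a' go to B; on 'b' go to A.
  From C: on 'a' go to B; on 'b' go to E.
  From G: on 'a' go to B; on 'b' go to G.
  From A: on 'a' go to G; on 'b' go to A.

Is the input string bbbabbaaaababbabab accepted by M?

No

E → A → A → A → G → G → G → B → B → B → B → A → G → G → G → B → A → G → G
End state G is not accepting.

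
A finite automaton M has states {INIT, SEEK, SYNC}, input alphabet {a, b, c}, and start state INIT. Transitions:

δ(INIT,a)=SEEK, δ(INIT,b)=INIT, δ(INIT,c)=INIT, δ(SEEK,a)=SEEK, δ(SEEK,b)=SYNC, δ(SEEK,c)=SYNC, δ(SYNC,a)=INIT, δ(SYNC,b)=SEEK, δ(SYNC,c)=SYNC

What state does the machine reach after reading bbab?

INIT → INIT → INIT → SEEK → SYNC

SYNC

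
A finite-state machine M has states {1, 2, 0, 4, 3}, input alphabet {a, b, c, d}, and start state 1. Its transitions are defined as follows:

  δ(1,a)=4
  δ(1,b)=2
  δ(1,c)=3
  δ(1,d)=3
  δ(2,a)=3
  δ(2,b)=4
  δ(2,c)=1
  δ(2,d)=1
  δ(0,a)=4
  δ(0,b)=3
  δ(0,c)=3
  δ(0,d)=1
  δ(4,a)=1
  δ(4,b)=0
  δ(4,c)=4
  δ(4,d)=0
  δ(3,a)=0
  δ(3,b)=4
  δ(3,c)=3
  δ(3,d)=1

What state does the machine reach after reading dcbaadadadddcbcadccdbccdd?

Trace: 1 -d-> 3 -c-> 3 -b-> 4 -a-> 1 -a-> 4 -d-> 0 -a-> 4 -d-> 0 -a-> 4 -d-> 0 -d-> 1 -d-> 3 -c-> 3 -b-> 4 -c-> 4 -a-> 1 -d-> 3 -c-> 3 -c-> 3 -d-> 1 -b-> 2 -c-> 1 -c-> 3 -d-> 1 -d-> 3

3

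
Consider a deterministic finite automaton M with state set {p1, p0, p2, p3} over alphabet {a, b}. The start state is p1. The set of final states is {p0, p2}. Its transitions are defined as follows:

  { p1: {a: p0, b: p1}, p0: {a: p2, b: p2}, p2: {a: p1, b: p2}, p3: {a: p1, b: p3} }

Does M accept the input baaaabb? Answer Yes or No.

Yes

start at p1
read 'b': p1 → p1
read 'a': p1 → p0
read 'a': p0 → p2
read 'a': p2 → p1
read 'a': p1 → p0
read 'b': p0 → p2
read 'b': p2 → p2
End state p2 is accepting.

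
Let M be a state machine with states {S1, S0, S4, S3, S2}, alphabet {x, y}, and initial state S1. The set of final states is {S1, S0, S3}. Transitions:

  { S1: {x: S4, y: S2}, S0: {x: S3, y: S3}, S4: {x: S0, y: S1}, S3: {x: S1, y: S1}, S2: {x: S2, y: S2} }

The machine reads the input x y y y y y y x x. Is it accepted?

No

start at S1
read 'x': S1 → S4
read 'y': S4 → S1
read 'y': S1 → S2
read 'y': S2 → S2
read 'y': S2 → S2
read 'y': S2 → S2
read 'y': S2 → S2
read 'x': S2 → S2
read 'x': S2 → S2
End state S2 is not accepting.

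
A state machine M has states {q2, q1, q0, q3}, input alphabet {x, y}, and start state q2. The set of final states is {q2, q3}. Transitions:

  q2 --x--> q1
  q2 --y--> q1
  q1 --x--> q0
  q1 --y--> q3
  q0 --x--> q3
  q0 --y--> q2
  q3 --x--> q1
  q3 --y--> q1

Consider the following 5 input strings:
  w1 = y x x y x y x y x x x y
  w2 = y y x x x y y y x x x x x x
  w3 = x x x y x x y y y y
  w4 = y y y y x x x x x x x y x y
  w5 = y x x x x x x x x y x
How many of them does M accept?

2

w1:
  start at q2
  read 'y': q2 → q1
  read 'x': q1 → q0
  read 'x': q0 → q3
  read 'y': q3 → q1
  read 'x': q1 → q0
  read 'y': q0 → q2
  read 'x': q2 → q1
  read 'y': q1 → q3
  read 'x': q3 → q1
  read 'x': q1 → q0
  read 'x': q0 → q3
  read 'y': q3 → q1
  end q1, rejected
w2:
  start at q2
  read 'y': q2 → q1
  read 'y': q1 → q3
  read 'x': q3 → q1
  read 'x': q1 → q0
  read 'x': q0 → q3
  read 'y': q3 → q1
  read 'y': q1 → q3
  read 'y': q3 → q1
  read 'x': q1 → q0
  read 'x': q0 → q3
  read 'x': q3 → q1
  read 'x': q1 → q0
  read 'x': q0 → q3
  read 'x': q3 → q1
  end q1, rejected
w3:
  start at q2
  read 'x': q2 → q1
  read 'x': q1 → q0
  read 'x': q0 → q3
  read 'y': q3 → q1
  read 'x': q1 → q0
  read 'x': q0 → q3
  read 'y': q3 → q1
  read 'y': q1 → q3
  read 'y': q3 → q1
  read 'y': q1 → q3
  end q3, accepted
w4:
  start at q2
  read 'y': q2 → q1
  read 'y': q1 → q3
  read 'y': q3 → q1
  read 'y': q1 → q3
  read 'x': q3 → q1
  read 'x': q1 → q0
  read 'x': q0 → q3
  read 'x': q3 → q1
  read 'x': q1 → q0
  read 'x': q0 → q3
  read 'x': q3 → q1
  read 'y': q1 → q3
  read 'x': q3 → q1
  read 'y': q1 → q3
  end q3, accepted
w5:
  start at q2
  read 'y': q2 → q1
  read 'x': q1 → q0
  read 'x': q0 → q3
  read 'x': q3 → q1
  read 'x': q1 → q0
  read 'x': q0 → q3
  read 'x': q3 → q1
  read 'x': q1 → q0
  read 'x': q0 → q3
  read 'y': q3 → q1
  read 'x': q1 → q0
  end q0, rejected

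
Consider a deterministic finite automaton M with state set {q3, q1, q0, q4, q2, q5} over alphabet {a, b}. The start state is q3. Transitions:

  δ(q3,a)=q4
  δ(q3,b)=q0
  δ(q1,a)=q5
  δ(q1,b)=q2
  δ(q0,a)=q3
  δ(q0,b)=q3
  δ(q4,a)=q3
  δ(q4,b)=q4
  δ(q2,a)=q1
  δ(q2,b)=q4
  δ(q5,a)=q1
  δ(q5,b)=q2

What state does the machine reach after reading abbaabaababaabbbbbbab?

Trace: q3 -a-> q4 -b-> q4 -b-> q4 -a-> q3 -a-> q4 -b-> q4 -a-> q3 -a-> q4 -b-> q4 -a-> q3 -b-> q0 -a-> q3 -a-> q4 -b-> q4 -b-> q4 -b-> q4 -b-> q4 -b-> q4 -b-> q4 -a-> q3 -b-> q0

q0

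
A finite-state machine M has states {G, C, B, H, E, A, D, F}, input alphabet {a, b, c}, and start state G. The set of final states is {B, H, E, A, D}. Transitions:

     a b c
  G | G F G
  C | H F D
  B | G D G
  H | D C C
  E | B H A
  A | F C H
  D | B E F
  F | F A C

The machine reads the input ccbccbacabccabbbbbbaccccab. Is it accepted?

start at G
read 'c': G → G
read 'c': G → G
read 'b': G → F
read 'c': F → C
read 'c': C → D
read 'b': D → E
read 'a': E → B
read 'c': B → G
read 'a': G → G
read 'b': G → F
read 'c': F → C
read 'c': C → D
read 'a': D → B
read 'b': B → D
read 'b': D → E
read 'b': E → H
read 'b': H → C
read 'b': C → F
read 'b': F → A
read 'a': A → F
read 'c': F → C
read 'c': C → D
read 'c': D → F
read 'c': F → C
read 'a': C → H
read 'b': H → C
End state C is not accepting.

No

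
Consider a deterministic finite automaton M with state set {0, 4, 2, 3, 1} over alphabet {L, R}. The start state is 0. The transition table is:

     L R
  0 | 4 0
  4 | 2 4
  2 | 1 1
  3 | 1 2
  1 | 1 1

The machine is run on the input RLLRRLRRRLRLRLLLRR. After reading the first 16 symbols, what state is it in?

1

0 → 0 → 4 → 2 → 1 → 1 → 1 → 1 → 1 → 1 → 1 → 1 → 1 → 1 → 1 → 1 → 1
After 16 symbols: 1.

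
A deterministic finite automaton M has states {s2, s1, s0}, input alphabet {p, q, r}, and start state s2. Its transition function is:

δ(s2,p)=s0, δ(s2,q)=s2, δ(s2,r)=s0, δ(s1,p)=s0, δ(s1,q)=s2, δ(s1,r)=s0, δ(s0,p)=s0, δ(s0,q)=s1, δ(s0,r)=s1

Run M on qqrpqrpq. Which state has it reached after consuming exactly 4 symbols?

s0

start at s2
read 'q': s2 → s2
read 'q': s2 → s2
read 'r': s2 → s0
read 'p': s0 → s0
After 4 symbols: s0.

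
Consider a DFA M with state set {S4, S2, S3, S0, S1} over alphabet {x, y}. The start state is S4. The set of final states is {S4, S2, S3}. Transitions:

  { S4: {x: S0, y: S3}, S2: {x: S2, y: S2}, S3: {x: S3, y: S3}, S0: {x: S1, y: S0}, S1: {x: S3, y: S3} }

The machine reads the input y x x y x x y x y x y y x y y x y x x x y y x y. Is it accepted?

Yes

Trace: S4 -y-> S3 -x-> S3 -x-> S3 -y-> S3 -x-> S3 -x-> S3 -y-> S3 -x-> S3 -y-> S3 -x-> S3 -y-> S3 -y-> S3 -x-> S3 -y-> S3 -y-> S3 -x-> S3 -y-> S3 -x-> S3 -x-> S3 -x-> S3 -y-> S3 -y-> S3 -x-> S3 -y-> S3
End state S3 is accepting.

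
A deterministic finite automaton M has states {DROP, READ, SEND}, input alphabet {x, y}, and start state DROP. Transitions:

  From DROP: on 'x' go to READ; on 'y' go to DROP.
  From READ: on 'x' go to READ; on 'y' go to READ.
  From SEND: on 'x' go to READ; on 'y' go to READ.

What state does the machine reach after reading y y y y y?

start at DROP
read 'y': DROP → DROP
read 'y': DROP → DROP
read 'y': DROP → DROP
read 'y': DROP → DROP
read 'y': DROP → DROP

DROP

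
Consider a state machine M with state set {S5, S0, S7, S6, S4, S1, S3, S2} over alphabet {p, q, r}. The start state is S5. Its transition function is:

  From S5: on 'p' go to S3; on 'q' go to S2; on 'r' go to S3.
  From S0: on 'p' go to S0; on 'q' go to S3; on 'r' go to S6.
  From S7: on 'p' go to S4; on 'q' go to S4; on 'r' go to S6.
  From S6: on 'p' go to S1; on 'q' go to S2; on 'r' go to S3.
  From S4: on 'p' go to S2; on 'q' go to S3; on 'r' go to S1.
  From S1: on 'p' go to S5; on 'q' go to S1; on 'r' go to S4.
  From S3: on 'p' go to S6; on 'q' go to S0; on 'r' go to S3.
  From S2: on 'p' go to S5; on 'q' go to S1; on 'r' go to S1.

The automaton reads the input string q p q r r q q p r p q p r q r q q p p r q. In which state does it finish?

S5 → S2 → S5 → S2 → S1 → S4 → S3 → S0 → S0 → S6 → S1 → S1 → S5 → S3 → S0 → S6 → S2 → S1 → S5 → S3 → S3 → S0

S0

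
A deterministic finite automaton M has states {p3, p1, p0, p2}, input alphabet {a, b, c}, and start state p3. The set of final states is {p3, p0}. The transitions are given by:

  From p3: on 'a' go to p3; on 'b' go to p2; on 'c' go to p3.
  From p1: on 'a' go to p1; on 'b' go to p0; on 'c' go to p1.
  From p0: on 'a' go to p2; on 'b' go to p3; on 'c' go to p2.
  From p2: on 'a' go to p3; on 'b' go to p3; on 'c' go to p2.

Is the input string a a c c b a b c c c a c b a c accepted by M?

Yes

Trace: p3 -a-> p3 -a-> p3 -c-> p3 -c-> p3 -b-> p2 -a-> p3 -b-> p2 -c-> p2 -c-> p2 -c-> p2 -a-> p3 -c-> p3 -b-> p2 -a-> p3 -c-> p3
End state p3 is accepting.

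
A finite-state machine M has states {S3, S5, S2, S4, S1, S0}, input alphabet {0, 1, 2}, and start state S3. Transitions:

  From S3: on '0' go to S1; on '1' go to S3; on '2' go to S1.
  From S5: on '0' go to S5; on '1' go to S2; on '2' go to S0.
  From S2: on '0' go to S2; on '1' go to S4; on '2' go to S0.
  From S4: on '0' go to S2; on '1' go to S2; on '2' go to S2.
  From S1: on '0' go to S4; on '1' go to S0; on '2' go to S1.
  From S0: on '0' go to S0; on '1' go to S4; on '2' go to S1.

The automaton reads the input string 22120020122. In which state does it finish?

S0

S3 → S1 → S1 → S0 → S1 → S4 → S2 → S0 → S0 → S4 → S2 → S0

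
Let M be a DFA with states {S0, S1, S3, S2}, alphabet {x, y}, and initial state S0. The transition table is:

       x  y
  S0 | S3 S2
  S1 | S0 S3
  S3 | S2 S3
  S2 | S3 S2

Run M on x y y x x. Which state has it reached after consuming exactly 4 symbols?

S2

Trace: S0 -x-> S3 -y-> S3 -y-> S3 -x-> S2
After 4 symbols: S2.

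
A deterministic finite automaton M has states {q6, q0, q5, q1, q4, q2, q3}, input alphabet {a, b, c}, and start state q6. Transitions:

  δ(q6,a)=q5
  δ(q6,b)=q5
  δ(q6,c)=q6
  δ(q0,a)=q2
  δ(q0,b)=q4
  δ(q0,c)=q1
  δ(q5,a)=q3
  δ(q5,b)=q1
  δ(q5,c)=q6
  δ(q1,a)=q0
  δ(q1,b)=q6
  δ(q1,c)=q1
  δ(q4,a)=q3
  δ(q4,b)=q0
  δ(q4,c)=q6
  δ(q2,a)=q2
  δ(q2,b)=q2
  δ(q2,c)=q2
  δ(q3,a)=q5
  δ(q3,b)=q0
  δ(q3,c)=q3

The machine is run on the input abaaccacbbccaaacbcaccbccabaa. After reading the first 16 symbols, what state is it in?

q2

Trace: q6 -a-> q5 -b-> q1 -a-> q0 -a-> q2 -c-> q2 -c-> q2 -a-> q2 -c-> q2 -b-> q2 -b-> q2 -c-> q2 -c-> q2 -a-> q2 -a-> q2 -a-> q2 -c-> q2
After 16 symbols: q2.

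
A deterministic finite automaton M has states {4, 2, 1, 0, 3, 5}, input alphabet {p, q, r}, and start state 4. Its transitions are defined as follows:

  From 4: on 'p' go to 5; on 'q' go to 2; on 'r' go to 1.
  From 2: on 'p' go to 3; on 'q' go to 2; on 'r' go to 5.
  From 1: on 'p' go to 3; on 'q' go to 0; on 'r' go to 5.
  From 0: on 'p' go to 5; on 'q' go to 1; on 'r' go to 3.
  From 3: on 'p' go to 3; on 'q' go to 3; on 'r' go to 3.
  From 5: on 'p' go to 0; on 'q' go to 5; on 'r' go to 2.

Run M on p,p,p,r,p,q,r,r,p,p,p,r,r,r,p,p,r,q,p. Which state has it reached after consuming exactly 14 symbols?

3

4 → 5 → 0 → 5 → 2 → 3 → 3 → 3 → 3 → 3 → 3 → 3 → 3 → 3 → 3
After 14 symbols: 3.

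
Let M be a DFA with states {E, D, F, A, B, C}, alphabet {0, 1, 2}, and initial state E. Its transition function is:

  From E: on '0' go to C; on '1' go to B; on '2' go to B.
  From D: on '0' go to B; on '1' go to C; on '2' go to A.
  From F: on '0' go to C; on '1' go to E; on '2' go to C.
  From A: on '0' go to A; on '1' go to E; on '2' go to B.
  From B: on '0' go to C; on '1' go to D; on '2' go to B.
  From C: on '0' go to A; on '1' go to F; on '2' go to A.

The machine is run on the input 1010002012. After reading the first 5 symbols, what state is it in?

A

E → B → C → F → C → A
After 5 symbols: A.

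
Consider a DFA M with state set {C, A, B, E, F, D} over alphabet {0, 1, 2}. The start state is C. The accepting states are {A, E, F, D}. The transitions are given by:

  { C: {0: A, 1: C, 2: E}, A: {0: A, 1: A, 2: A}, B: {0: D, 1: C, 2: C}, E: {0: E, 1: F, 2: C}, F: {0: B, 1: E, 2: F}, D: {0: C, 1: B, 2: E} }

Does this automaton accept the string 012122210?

Yes

C → A → A → A → A → A → A → A → A → A
End state A is accepting.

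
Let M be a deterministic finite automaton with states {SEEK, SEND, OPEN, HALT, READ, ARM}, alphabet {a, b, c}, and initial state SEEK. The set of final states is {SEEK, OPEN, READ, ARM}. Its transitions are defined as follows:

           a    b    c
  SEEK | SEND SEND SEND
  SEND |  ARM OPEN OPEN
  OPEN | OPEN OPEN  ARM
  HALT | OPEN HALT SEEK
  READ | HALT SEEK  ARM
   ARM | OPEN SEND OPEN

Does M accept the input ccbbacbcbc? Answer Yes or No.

Yes

SEEK → SEND → OPEN → OPEN → OPEN → OPEN → ARM → SEND → OPEN → OPEN → ARM
End state ARM is accepting.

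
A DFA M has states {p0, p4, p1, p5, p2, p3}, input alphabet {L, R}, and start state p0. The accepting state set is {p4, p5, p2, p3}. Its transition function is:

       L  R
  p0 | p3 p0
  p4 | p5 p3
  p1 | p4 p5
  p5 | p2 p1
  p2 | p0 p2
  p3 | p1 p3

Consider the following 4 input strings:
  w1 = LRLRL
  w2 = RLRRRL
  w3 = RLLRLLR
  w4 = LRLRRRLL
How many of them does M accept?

1

w1: p0 → p3 → p3 → p1 → p5 → p2  → end p2, accepted
w2: p0 → p0 → p3 → p3 → p3 → p3 → p1  → end p1, rejected
w3: p0 → p0 → p3 → p1 → p5 → p2 → p0 → p0  → end p0, rejected
w4: p0 → p3 → p3 → p1 → p5 → p1 → p5 → p2 → p0  → end p0, rejected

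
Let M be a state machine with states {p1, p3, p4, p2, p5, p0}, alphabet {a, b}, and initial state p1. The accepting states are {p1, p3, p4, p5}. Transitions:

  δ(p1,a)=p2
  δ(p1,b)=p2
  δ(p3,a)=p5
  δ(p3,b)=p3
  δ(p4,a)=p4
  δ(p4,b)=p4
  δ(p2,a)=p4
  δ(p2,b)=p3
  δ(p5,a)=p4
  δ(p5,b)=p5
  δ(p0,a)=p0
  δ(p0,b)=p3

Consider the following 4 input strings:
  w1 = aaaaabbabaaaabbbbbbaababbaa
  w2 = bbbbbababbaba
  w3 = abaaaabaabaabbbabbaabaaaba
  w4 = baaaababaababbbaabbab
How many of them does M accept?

w1: Trace: p1 -a-> p2 -a-> p4 -a-> p4 -a-> p4 -a-> p4 -b-> p4 -b-> p4 -a-> p4 -b-> p4 -a-> p4 -a-> p4 -a-> p4 -a-> p4 -b-> p4 -b-> p4 -b-> p4 -b-> p4 -b-> p4 -b-> p4 -a-> p4 -a-> p4 -b-> p4 -a-> p4 -b-> p4 -b-> p4 -a-> p4 -a-> p4  → end p4, accepted
w2: Trace: p1 -b-> p2 -b-> p3 -b-> p3 -b-> p3 -b-> p3 -a-> p5 -b-> p5 -a-> p4 -b-> p4 -b-> p4 -a-> p4 -b-> p4 -a-> p4  → end p4, accepted
w3: Trace: p1 -a-> p2 -b-> p3 -a-> p5 -a-> p4 -a-> p4 -a-> p4 -b-> p4 -a-> p4 -a-> p4 -b-> p4 -a-> p4 -a-> p4 -b-> p4 -b-> p4 -b-> p4 -a-> p4 -b-> p4 -b-> p4 -a-> p4 -a-> p4 -b-> p4 -a-> p4 -a-> p4 -a-> p4 -b-> p4 -a-> p4  → end p4, accepted
w4: Trace: p1 -b-> p2 -a-> p4 -a-> p4 -a-> p4 -a-> p4 -b-> p4 -a-> p4 -b-> p4 -a-> p4 -a-> p4 -b-> p4 -a-> p4 -b-> p4 -b-> p4 -b-> p4 -a-> p4 -a-> p4 -b-> p4 -b-> p4 -a-> p4 -b-> p4  → end p4, accepted

4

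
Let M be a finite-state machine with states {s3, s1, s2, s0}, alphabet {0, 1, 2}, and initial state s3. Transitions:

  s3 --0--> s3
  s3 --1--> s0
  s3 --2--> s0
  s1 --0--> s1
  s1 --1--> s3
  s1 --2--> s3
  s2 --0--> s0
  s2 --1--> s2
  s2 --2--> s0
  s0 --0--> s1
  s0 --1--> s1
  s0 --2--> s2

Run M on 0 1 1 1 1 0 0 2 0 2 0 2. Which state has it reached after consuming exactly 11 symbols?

s1

s3 → s3 → s0 → s1 → s3 → s0 → s1 → s1 → s3 → s3 → s0 → s1
After 11 symbols: s1.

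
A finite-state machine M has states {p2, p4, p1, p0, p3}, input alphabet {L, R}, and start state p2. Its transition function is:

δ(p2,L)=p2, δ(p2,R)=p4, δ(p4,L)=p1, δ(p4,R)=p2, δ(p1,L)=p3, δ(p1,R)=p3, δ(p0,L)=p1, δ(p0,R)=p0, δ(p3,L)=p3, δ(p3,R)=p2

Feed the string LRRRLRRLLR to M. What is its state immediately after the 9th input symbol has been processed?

p2 → p2 → p4 → p2 → p4 → p1 → p3 → p2 → p2 → p2
After 9 symbols: p2.

p2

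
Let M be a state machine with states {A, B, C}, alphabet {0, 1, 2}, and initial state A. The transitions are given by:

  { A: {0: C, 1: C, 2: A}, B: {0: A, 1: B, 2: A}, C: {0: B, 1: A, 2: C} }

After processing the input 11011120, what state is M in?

A → C → A → C → A → C → A → A → C

C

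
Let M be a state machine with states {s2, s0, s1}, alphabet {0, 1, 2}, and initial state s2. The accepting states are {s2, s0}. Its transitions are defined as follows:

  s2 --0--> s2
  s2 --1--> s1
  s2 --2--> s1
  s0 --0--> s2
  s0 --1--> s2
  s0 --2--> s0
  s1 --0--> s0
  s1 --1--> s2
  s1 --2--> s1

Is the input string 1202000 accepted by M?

start at s2
read '1': s2 → s1
read '2': s1 → s1
read '0': s1 → s0
read '2': s0 → s0
read '0': s0 → s2
read '0': s2 → s2
read '0': s2 → s2
End state s2 is accepting.

Yes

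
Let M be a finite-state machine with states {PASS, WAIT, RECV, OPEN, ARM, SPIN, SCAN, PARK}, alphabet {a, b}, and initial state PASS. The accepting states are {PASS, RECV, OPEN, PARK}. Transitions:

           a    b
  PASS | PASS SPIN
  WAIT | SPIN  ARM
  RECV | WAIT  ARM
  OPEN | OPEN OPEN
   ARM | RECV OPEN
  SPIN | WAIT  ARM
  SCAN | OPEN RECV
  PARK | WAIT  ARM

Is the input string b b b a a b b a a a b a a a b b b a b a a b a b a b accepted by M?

Yes

Trace: PASS -b-> SPIN -b-> ARM -b-> OPEN -a-> OPEN -a-> OPEN -b-> OPEN -b-> OPEN -a-> OPEN -a-> OPEN -a-> OPEN -b-> OPEN -a-> OPEN -a-> OPEN -a-> OPEN -b-> OPEN -b-> OPEN -b-> OPEN -a-> OPEN -b-> OPEN -a-> OPEN -a-> OPEN -b-> OPEN -a-> OPEN -b-> OPEN -a-> OPEN -b-> OPEN
End state OPEN is accepting.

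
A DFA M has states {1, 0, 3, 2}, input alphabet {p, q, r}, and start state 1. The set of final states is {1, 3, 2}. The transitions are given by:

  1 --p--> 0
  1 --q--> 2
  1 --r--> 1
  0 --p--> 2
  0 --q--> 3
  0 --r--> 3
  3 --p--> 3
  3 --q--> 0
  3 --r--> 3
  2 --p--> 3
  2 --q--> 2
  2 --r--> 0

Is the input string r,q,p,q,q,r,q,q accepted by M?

Yes

Trace: 1 -r-> 1 -q-> 2 -p-> 3 -q-> 0 -q-> 3 -r-> 3 -q-> 0 -q-> 3
End state 3 is accepting.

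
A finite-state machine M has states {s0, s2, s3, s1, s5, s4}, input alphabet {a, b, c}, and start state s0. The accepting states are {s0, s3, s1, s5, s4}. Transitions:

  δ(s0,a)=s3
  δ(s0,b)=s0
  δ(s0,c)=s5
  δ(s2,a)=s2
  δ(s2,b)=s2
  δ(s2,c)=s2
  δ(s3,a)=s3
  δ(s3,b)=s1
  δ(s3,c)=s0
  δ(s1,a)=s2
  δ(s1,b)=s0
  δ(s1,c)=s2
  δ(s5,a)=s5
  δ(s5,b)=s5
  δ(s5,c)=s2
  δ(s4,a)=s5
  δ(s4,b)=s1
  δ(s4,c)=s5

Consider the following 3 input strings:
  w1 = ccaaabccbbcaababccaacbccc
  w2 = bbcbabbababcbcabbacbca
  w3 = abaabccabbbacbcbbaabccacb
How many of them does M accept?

0

w1: Trace: s0 -c-> s5 -c-> s2 -a-> s2 -a-> s2 -a-> s2 -b-> s2 -c-> s2 -c-> s2 -b-> s2 -b-> s2 -c-> s2 -a-> s2 -a-> s2 -b-> s2 -a-> s2 -b-> s2 -c-> s2 -c-> s2 -a-> s2 -a-> s2 -c-> s2 -b-> s2 -c-> s2 -c-> s2 -c-> s2  → end s2, rejected
w2: Trace: s0 -b-> s0 -b-> s0 -c-> s5 -b-> s5 -a-> s5 -b-> s5 -b-> s5 -a-> s5 -b-> s5 -a-> s5 -b-> s5 -c-> s2 -b-> s2 -c-> s2 -a-> s2 -b-> s2 -b-> s2 -a-> s2 -c-> s2 -b-> s2 -c-> s2 -a-> s2  → end s2, rejected
w3: Trace: s0 -a-> s3 -b-> s1 -a-> s2 -a-> s2 -b-> s2 -c-> s2 -c-> s2 -a-> s2 -b-> s2 -b-> s2 -b-> s2 -a-> s2 -c-> s2 -b-> s2 -c-> s2 -b-> s2 -b-> s2 -a-> s2 -a-> s2 -b-> s2 -c-> s2 -c-> s2 -a-> s2 -c-> s2 -b-> s2  → end s2, rejected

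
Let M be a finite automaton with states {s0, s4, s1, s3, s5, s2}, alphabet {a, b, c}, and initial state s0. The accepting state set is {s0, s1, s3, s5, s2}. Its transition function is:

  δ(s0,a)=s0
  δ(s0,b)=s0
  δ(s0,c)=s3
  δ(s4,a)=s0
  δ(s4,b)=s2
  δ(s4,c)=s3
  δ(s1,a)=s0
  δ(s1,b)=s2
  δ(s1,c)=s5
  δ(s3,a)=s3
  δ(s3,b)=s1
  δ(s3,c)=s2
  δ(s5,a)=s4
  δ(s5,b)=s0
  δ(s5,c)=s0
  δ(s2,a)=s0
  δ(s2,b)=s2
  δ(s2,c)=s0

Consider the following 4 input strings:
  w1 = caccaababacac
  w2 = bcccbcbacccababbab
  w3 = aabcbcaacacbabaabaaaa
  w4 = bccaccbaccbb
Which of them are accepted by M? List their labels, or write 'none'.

w1: Trace: s0 -c-> s3 -a-> s3 -c-> s2 -c-> s0 -a-> s0 -a-> s0 -b-> s0 -a-> s0 -b-> s0 -a-> s0 -c-> s3 -a-> s3 -c-> s2  → end s2, accepted
w2: Trace: s0 -b-> s0 -c-> s3 -c-> s2 -c-> s0 -b-> s0 -c-> s3 -b-> s1 -a-> s0 -c-> s3 -c-> s2 -c-> s0 -a-> s0 -b-> s0 -a-> s0 -b-> s0 -b-> s0 -a-> s0 -b-> s0  → end s0, accepted
w3: Trace: s0 -a-> s0 -a-> s0 -b-> s0 -c-> s3 -b-> s1 -c-> s5 -a-> s4 -a-> s0 -c-> s3 -a-> s3 -c-> s2 -b-> s2 -a-> s0 -b-> s0 -a-> s0 -a-> s0 -b-> s0 -a-> s0 -a-> s0 -a-> s0 -a-> s0  → end s0, accepted
w4: Trace: s0 -b-> s0 -c-> s3 -c-> s2 -a-> s0 -c-> s3 -c-> s2 -b-> s2 -a-> s0 -c-> s3 -c-> s2 -b-> s2 -b-> s2  → end s2, accepted

w1, w2, w3, w4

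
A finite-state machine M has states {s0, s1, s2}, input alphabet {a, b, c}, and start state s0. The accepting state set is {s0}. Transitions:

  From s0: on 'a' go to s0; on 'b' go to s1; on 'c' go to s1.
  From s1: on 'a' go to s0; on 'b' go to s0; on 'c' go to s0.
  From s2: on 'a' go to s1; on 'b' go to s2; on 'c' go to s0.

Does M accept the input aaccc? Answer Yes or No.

No

Trace: s0 -a-> s0 -a-> s0 -c-> s1 -c-> s0 -c-> s1
End state s1 is not accepting.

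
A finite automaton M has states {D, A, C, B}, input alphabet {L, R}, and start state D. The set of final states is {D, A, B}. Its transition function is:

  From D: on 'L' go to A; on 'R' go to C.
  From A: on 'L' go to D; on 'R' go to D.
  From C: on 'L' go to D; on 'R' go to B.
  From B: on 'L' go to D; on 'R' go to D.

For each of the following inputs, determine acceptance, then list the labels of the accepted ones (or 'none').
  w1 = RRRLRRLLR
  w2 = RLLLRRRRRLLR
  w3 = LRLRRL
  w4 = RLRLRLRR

w1: Trace: D -R-> C -R-> B -R-> D -L-> A -R-> D -R-> C -L-> D -L-> A -R-> D  → end D, accepted
w2: Trace: D -R-> C -L-> D -L-> A -L-> D -R-> C -R-> B -R-> D -R-> C -R-> B -L-> D -L-> A -R-> D  → end D, accepted
w3: Trace: D -L-> A -R-> D -L-> A -R-> D -R-> C -L-> D  → end D, accepted
w4: Trace: D -R-> C -L-> D -R-> C -L-> D -R-> C -L-> D -R-> C -R-> B  → end B, accepted

w1, w2, w3, w4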